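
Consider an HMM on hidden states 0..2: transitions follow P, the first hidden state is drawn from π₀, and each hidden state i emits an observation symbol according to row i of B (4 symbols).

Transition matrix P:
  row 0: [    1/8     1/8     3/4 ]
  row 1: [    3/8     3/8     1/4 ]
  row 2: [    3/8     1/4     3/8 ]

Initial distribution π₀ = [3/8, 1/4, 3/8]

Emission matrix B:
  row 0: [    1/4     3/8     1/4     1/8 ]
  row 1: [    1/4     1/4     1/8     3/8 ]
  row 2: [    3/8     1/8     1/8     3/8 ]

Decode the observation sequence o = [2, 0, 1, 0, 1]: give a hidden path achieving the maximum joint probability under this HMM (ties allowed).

t=0: δ = [9.375e-02, 3.125e-02, 4.688e-02]  (obs o_0=2)
t=1: δ = [4.395e-03, 2.930e-03, 2.637e-02]  ψ = [2, 0, 0]  (obs o_1=0)
t=2: δ = [3.708e-03, 1.648e-03, 1.236e-03]  ψ = [2, 2, 2]  (obs o_2=1)
t=3: δ = [1.545e-04, 1.545e-04, 1.043e-03]  ψ = [1, 1, 0]  (obs o_3=0)
t=4: δ = [1.466e-04, 6.518e-05, 4.888e-05]  ψ = [2, 2, 2]  (obs o_4=1)
backtrack: best end state = 0; path = [0, 2, 0, 2, 0]

path = [0, 2, 0, 2, 0]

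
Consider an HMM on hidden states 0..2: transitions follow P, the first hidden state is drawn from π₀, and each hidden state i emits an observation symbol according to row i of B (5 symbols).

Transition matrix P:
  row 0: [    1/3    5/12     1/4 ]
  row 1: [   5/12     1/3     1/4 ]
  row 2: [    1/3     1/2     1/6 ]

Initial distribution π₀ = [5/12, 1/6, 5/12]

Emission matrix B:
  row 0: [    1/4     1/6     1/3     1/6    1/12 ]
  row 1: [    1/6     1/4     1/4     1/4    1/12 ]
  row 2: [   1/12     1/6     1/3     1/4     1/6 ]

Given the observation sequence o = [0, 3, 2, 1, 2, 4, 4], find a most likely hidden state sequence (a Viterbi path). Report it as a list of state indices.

t=0: δ = [1.042e-01, 2.778e-02, 3.472e-02]  (obs o_0=0)
t=1: δ = [5.787e-03, 1.085e-02, 6.510e-03]  ψ = [0, 0, 0]  (obs o_1=3)
t=2: δ = [1.507e-03, 9.042e-04, 9.042e-04]  ψ = [1, 1, 1]  (obs o_2=2)
t=3: δ = [8.372e-05, 1.570e-04, 6.279e-05]  ψ = [0, 0, 0]  (obs o_3=1)
t=4: δ = [2.180e-05, 1.308e-05, 1.308e-05]  ψ = [1, 1, 1]  (obs o_4=2)
t=5: δ = [6.056e-07, 7.571e-07, 9.085e-07]  ψ = [0, 0, 0]  (obs o_5=4)
t=6: δ = [2.629e-08, 3.785e-08, 3.154e-08]  ψ = [1, 2, 1]  (obs o_6=4)
backtrack: best end state = 1; path = [0, 1, 0, 1, 0, 2, 1]

path = [0, 1, 0, 1, 0, 2, 1]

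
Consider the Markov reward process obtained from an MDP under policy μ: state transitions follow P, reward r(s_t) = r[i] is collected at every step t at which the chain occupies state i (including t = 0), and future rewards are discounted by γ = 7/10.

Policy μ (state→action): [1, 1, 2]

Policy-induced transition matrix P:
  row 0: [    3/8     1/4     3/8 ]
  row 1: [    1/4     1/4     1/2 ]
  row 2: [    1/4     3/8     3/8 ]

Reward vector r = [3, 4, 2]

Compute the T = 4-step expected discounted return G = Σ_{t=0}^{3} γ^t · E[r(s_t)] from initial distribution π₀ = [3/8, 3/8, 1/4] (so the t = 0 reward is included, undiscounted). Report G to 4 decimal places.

t=0: π = [0.3750, 0.3750, 0.2500], E[r] = 3.1250, γ^t·E[r] = 3.125000, running G = 3.125000
t=1: π = [0.2969, 0.2813, 0.4219], E[r] = 2.8594, γ^t·E[r] = 2.001563, running G = 5.126563
t=2: π = [0.2871, 0.3027, 0.4102], E[r] = 2.8926, γ^t·E[r] = 1.417363, running G = 6.543926
t=3: π = [0.2859, 0.3013, 0.4128], E[r] = 2.8884, γ^t·E[r] = 0.990731, running G = 7.534656

G = 7.5347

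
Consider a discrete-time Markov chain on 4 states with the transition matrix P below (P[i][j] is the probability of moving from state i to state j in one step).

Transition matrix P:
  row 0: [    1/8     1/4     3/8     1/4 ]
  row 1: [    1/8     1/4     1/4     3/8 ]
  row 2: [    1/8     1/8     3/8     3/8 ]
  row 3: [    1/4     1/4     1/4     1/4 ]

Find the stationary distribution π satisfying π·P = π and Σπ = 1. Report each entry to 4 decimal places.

π = [0.1644, 0.2114, 0.3092, 0.3151]

Balance equations π_j = Σ_i π_i·P[i][j]:
  π_0 = 1/8·π_0 + 1/8·π_1 + 1/8·π_2 + 1/4·π_3
  π_1 = 1/4·π_0 + 1/4·π_1 + 1/8·π_2 + 1/4·π_3
  π_2 = 3/8·π_0 + 1/4·π_1 + 3/8·π_2 + 1/4·π_3
  normalize: π_0 + π_1 + π_2 + π_3 = 1
Solving the linear system gives exactly π = [12/73, 108/511, 158/511, 23/73].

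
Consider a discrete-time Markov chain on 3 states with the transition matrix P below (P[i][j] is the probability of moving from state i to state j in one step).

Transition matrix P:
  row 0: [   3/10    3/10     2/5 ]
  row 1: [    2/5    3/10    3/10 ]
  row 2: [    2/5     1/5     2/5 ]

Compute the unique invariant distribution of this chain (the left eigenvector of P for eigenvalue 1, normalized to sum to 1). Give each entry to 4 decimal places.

π = [0.3636, 0.2626, 0.3737]

Balance equations π_j = Σ_i π_i·P[i][j]:
  π_0 = 3/10·π_0 + 2/5·π_1 + 2/5·π_2
  π_1 = 3/10·π_0 + 3/10·π_1 + 1/5·π_2
  normalize: π_0 + π_1 + π_2 = 1
Solving the linear system gives exactly π = [4/11, 26/99, 37/99].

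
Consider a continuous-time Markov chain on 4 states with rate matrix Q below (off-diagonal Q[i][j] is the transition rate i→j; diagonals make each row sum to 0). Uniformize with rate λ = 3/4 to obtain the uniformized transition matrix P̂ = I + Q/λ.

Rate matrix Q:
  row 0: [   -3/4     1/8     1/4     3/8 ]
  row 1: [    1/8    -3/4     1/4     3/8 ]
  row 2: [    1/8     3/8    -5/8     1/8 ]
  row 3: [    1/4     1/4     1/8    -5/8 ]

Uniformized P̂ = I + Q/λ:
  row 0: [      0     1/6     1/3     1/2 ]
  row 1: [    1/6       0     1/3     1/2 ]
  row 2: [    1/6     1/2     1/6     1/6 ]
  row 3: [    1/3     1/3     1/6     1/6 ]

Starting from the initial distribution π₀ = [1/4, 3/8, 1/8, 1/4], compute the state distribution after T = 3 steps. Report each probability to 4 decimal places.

π = [0.1806, 0.2413, 0.2483, 0.3299]

t=0: π = [0.2500, 0.3750, 0.1250, 0.2500]
t=1: π = [0.1667, 0.1875, 0.2708, 0.3750]
t=2: π = [0.2014, 0.2882, 0.2257, 0.2847]
t=3: π = [0.1806, 0.2413, 0.2483, 0.3299]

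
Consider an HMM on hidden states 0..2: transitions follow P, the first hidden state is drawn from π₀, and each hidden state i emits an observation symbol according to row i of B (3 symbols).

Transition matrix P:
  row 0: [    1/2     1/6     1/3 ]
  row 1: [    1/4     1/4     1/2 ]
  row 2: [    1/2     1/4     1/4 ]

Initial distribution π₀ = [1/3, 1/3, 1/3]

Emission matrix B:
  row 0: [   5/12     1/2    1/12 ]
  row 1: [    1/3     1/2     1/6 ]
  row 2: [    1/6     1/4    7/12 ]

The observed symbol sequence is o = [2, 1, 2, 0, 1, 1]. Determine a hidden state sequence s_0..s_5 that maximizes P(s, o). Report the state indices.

t=0: δ = [2.778e-02, 5.556e-02, 1.944e-01]  (obs o_0=2)
t=1: δ = [4.861e-02, 2.431e-02, 1.215e-02]  ψ = [2, 2, 2]  (obs o_1=1)
t=2: δ = [2.025e-03, 1.350e-03, 9.452e-03]  ψ = [0, 0, 0]  (obs o_2=2)
t=3: δ = [1.969e-03, 7.877e-04, 3.938e-04]  ψ = [2, 2, 2]  (obs o_3=0)
t=4: δ = [4.923e-04, 1.641e-04, 1.641e-04]  ψ = [0, 0, 0]  (obs o_4=1)
t=5: δ = [1.231e-04, 4.103e-05, 4.103e-05]  ψ = [0, 0, 0]  (obs o_5=1)
backtrack: best end state = 0; path = [2, 0, 2, 0, 0, 0]

path = [2, 0, 2, 0, 0, 0]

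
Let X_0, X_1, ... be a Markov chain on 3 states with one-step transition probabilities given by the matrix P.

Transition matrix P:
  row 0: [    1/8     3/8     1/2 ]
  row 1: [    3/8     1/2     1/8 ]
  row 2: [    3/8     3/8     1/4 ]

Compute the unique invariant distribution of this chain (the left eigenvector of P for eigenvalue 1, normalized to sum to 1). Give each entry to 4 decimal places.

Balance equations π_j = Σ_i π_i·P[i][j]:
  π_0 = 1/8·π_0 + 3/8·π_1 + 3/8·π_2
  π_1 = 3/8·π_0 + 1/2·π_1 + 3/8·π_2
  normalize: π_0 + π_1 + π_2 = 1
Solving the linear system gives exactly π = [3/10, 3/7, 19/70].

π = [0.3000, 0.4286, 0.2714]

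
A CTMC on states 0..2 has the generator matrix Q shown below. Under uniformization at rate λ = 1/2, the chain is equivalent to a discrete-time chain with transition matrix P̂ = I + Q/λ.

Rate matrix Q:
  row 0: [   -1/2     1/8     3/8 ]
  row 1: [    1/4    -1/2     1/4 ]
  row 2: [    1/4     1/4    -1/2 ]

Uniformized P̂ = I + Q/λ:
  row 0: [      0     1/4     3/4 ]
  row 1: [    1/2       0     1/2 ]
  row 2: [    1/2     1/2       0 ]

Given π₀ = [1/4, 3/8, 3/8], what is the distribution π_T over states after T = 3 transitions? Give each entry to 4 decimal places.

π = [0.3438, 0.2813, 0.3750]

t=0: π = [0.2500, 0.3750, 0.3750]
t=1: π = [0.3750, 0.2500, 0.3750]
t=2: π = [0.3125, 0.2813, 0.4063]
t=3: π = [0.3438, 0.2813, 0.3750]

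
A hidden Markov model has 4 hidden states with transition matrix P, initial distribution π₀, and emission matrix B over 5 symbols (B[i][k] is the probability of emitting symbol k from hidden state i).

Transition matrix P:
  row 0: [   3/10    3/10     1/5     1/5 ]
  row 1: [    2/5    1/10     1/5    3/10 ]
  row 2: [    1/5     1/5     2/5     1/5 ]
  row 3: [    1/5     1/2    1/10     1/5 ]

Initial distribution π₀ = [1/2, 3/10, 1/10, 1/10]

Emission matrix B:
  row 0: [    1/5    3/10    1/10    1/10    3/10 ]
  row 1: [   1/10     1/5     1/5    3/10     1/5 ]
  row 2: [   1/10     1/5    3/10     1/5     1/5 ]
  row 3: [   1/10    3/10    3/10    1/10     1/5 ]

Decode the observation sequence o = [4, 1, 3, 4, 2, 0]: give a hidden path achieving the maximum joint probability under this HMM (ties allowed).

path = [0, 3, 1, 0, 1, 0]

t=0: δ = [1.500e-01, 6.000e-02, 2.000e-02, 2.000e-02]  (obs o_0=4)
t=1: δ = [1.350e-02, 9.000e-03, 6.000e-03, 9.000e-03]  ψ = [0, 0, 0, 0]  (obs o_1=1)
t=2: δ = [4.050e-04, 1.350e-03, 5.400e-04, 2.700e-04]  ψ = [0, 3, 0, 0]  (obs o_2=3)
t=3: δ = [1.620e-04, 2.700e-05, 5.400e-05, 8.100e-05]  ψ = [1, 1, 1, 1]  (obs o_3=4)
t=4: δ = [4.860e-06, 9.720e-06, 9.720e-06, 9.720e-06]  ψ = [0, 0, 0, 0]  (obs o_4=2)
t=5: δ = [7.776e-07, 4.860e-07, 3.888e-07, 2.916e-07]  ψ = [1, 3, 2, 1]  (obs o_5=0)
backtrack: best end state = 0; path = [0, 3, 1, 0, 1, 0]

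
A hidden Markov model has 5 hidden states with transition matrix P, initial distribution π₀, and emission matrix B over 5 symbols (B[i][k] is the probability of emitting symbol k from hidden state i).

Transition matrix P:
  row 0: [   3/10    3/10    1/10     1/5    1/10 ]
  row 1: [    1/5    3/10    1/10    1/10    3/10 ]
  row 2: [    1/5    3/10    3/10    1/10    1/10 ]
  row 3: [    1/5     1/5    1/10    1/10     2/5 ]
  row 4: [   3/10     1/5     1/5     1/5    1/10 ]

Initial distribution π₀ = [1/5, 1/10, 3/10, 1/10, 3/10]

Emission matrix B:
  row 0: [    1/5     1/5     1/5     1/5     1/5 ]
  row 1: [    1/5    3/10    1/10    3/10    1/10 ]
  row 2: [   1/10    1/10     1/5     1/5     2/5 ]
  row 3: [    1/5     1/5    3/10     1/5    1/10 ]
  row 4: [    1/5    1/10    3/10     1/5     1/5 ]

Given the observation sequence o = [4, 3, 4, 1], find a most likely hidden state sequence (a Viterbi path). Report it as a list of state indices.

t=0: δ = [4.000e-02, 1.000e-02, 1.200e-01, 1.000e-02, 6.000e-02]  (obs o_0=4)
t=1: δ = [4.800e-03, 1.080e-02, 7.200e-03, 2.400e-03, 2.400e-03]  ψ = [2, 2, 2, 2, 2]  (obs o_1=3)
t=2: δ = [4.320e-04, 3.240e-04, 8.640e-04, 1.080e-04, 6.480e-04]  ψ = [1, 1, 2, 1, 1]  (obs o_2=4)
t=3: δ = [3.888e-05, 7.776e-05, 2.592e-05, 2.592e-05, 9.720e-06]  ψ = [4, 2, 2, 4, 1]  (obs o_3=1)
backtrack: best end state = 1; path = [2, 2, 2, 1]

path = [2, 2, 2, 1]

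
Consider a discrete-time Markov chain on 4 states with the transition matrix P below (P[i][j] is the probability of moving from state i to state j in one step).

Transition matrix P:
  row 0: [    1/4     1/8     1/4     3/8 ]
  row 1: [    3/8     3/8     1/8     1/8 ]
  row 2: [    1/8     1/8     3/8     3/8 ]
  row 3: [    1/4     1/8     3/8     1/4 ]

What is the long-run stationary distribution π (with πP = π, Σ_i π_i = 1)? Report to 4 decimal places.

π = [0.2328, 0.1667, 0.3042, 0.2963]

Balance equations π_j = Σ_i π_i·P[i][j]:
  π_0 = 1/4·π_0 + 3/8·π_1 + 1/8·π_2 + 1/4·π_3
  π_1 = 1/8·π_0 + 3/8·π_1 + 1/8·π_2 + 1/8·π_3
  π_2 = 1/4·π_0 + 1/8·π_1 + 3/8·π_2 + 3/8·π_3
  normalize: π_0 + π_1 + π_2 + π_3 = 1
Solving the linear system gives exactly π = [44/189, 1/6, 115/378, 8/27].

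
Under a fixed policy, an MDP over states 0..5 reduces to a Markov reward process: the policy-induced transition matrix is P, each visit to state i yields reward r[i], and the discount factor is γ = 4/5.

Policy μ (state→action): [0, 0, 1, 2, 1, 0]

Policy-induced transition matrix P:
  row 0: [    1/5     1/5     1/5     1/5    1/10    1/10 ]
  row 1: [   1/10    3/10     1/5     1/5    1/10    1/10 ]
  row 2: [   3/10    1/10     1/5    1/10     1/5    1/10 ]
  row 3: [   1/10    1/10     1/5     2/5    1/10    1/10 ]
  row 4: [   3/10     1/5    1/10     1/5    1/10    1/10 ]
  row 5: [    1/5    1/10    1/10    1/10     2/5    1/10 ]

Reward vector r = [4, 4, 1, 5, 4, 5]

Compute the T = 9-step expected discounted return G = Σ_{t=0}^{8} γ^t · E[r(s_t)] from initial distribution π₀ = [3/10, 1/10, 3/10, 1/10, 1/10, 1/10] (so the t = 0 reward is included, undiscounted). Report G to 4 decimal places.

G = 15.8729

t=0: π = [0.3000, 0.1000, 0.3000, 0.1000, 0.1000, 0.1000], E[r] = 3.3000, γ^t·E[r] = 3.300000, running G = 3.300000
t=1: π = [0.2200, 0.1600, 0.1800, 0.1800, 0.1600, 0.1000], E[r] = 3.7400, γ^t·E[r] = 2.992000, running G = 6.292000
t=2: π = [0.2000, 0.1700, 0.1740, 0.2080, 0.1480, 0.1000], E[r] = 3.7860, γ^t·E[r] = 2.423040, running G = 8.715040
t=3: π = [0.1944, 0.1688, 0.1752, 0.2142, 0.1474, 0.1000], E[r] = 3.7886, γ^t·E[r] = 1.939763, running G = 10.654803
t=4: π = [0.1940, 0.1679, 0.1753, 0.2153, 0.1475, 0.1000], E[r] = 3.7895, γ^t·E[r] = 1.552196, running G = 12.206999
t=5: π = [0.1940, 0.1677, 0.1752, 0.2155, 0.1475, 0.1000], E[r] = 3.7898, γ^t·E[r] = 1.241840, running G = 13.448838
t=6: π = [0.1940, 0.1677, 0.1752, 0.2156, 0.1475, 0.1000], E[r] = 3.7898, γ^t·E[r] = 0.993484, running G = 14.442322
t=7: π = [0.1939, 0.1677, 0.1752, 0.2156, 0.1475, 0.1000], E[r] = 3.7898, γ^t·E[r] = 0.794789, running G = 15.237111
t=8: π = [0.1939, 0.1677, 0.1752, 0.2156, 0.1475, 0.1000], E[r] = 3.7899, γ^t·E[r] = 0.635831, running G = 15.872943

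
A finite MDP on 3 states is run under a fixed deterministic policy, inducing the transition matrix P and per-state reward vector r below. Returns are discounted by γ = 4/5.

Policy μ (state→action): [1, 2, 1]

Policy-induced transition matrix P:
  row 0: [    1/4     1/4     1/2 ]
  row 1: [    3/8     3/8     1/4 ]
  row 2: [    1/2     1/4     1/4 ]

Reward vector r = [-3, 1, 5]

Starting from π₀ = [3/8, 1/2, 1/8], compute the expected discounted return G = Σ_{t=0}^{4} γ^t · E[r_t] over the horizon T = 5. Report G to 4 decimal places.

G = 2.1598

t=0: π = [0.3750, 0.5000, 0.1250], E[r] = 0.0000, γ^t·E[r] = 0.000000, running G = 0.000000
t=1: π = [0.3438, 0.3125, 0.3438], E[r] = 1.0000, γ^t·E[r] = 0.800000, running G = 0.800000
t=2: π = [0.3750, 0.2891, 0.3359], E[r] = 0.8438, γ^t·E[r] = 0.540000, running G = 1.340000
t=3: π = [0.3701, 0.2861, 0.3438], E[r] = 0.8945, γ^t·E[r] = 0.458000, running G = 1.798000
t=4: π = [0.3717, 0.2858, 0.3425], E[r] = 0.8833, γ^t·E[r] = 0.361800, running G = 2.159800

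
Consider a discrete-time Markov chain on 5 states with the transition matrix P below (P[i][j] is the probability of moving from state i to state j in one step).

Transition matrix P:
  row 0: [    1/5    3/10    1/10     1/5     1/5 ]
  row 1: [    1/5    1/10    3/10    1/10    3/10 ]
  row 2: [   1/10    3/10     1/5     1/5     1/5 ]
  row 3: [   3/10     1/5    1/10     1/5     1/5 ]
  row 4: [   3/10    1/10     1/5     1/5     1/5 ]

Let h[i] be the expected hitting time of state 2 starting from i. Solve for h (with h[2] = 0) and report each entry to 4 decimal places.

h = [6.1861, 5.1125, 0.0000, 6.2935, 5.7822]

First-step conditioning: h[2] = 0; for i ≠ 2, h[i] = 1 + Σ_k P[i][k]·h[k].
  h[0] = 1 + 1/5·h[0] + 3/10·h[1] + 1/5·h[3] + 1/5·h[4]
  h[1] = 1 + 1/5·h[0] + 1/10·h[1] + 1/10·h[3] + 3/10·h[4]
  h[3] = 1 + 3/10·h[0] + 1/5·h[1] + 1/5·h[3] + 1/5·h[4]
  h[4] = 1 + 3/10·h[0] + 1/10·h[1] + 1/5·h[3] + 1/5·h[4]
Solving the 4×4 linear system over states ≠ 2 gives exactly h = [3025/489, 2500/489, 0, 6155/978, 1885/326] (h[2] = 0 is the target).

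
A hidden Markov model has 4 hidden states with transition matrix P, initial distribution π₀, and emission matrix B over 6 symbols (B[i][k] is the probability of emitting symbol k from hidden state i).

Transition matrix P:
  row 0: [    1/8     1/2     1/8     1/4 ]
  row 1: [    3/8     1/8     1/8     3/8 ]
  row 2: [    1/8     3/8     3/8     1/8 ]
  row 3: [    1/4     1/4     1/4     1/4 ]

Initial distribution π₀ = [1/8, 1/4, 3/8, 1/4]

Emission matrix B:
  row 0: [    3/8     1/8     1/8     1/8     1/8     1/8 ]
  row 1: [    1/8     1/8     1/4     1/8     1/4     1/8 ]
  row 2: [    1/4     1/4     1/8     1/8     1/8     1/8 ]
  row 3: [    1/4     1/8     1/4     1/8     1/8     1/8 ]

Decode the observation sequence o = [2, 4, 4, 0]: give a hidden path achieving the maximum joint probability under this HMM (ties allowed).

t=0: δ = [1.562e-02, 6.250e-02, 4.688e-02, 6.250e-02]  (obs o_0=2)
t=1: δ = [2.930e-03, 4.395e-03, 2.197e-03, 2.930e-03]  ψ = [1, 2, 2, 1]  (obs o_1=4)
t=2: δ = [2.060e-04, 3.662e-04, 1.030e-04, 2.060e-04]  ψ = [1, 0, 2, 1]  (obs o_2=4)
t=3: δ = [5.150e-05, 1.287e-05, 1.287e-05, 3.433e-05]  ψ = [1, 0, 3, 1]  (obs o_3=0)
backtrack: best end state = 0; path = [1, 0, 1, 0]

path = [1, 0, 1, 0]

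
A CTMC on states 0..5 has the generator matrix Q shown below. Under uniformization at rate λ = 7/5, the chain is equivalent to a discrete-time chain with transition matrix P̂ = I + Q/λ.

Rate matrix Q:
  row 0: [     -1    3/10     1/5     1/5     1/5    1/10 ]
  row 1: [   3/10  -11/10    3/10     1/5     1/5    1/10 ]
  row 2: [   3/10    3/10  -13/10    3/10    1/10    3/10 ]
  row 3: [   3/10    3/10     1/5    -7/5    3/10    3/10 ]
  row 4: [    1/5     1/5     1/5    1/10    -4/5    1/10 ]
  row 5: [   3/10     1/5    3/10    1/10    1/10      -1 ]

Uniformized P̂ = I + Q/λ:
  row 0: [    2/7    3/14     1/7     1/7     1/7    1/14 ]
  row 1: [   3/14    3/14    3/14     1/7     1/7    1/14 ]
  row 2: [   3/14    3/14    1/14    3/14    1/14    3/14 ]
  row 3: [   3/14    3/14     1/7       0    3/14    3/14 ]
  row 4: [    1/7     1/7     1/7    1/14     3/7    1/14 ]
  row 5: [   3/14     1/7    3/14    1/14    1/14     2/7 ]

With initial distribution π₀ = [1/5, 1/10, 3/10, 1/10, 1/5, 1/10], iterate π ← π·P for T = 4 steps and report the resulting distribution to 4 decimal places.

π = [0.2168, 0.1913, 0.1554, 0.1145, 0.1819, 0.1401]

t=0: π = [0.2000, 0.1000, 0.3000, 0.1000, 0.2000, 0.1000]
t=1: π = [0.2143, 0.1929, 0.1357, 0.1286, 0.1786, 0.1500]
t=2: π = [0.2168, 0.1908, 0.1577, 0.1107, 0.1827, 0.1413]
t=3: π = [0.2167, 0.1911, 0.1553, 0.1152, 0.1816, 0.1401]
t=4: π = [0.2168, 0.1913, 0.1554, 0.1145, 0.1819, 0.1401]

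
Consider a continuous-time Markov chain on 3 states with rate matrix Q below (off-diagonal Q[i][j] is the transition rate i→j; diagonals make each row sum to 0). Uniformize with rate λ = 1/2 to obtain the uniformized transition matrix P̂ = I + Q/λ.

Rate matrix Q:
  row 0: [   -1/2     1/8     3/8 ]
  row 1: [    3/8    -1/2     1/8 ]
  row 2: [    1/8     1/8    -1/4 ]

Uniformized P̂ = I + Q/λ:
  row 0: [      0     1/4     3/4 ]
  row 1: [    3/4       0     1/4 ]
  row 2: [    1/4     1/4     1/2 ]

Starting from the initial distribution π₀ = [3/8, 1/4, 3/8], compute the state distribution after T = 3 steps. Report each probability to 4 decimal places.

π = [0.2832, 0.1992, 0.5176]

t=0: π = [0.3750, 0.2500, 0.3750]
t=1: π = [0.2813, 0.1875, 0.5313]
t=2: π = [0.2734, 0.2031, 0.5234]
t=3: π = [0.2832, 0.1992, 0.5176]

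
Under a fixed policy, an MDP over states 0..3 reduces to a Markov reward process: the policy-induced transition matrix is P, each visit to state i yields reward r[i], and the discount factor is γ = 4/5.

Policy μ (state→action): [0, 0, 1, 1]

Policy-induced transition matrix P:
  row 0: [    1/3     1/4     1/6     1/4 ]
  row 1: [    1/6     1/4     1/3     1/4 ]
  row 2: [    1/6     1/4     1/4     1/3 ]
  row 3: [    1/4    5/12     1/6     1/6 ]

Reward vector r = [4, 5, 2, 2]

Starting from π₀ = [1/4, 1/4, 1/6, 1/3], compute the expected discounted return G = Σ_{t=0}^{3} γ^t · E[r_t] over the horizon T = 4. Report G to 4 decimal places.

G = 9.7877

t=0: π = [0.2500, 0.2500, 0.1667, 0.3333], E[r] = 3.2500, γ^t·E[r] = 3.250000, running G = 3.250000
t=1: π = [0.2361, 0.3056, 0.2222, 0.2361], E[r] = 3.3889, γ^t·E[r] = 2.711111, running G = 5.961111
t=2: π = [0.2257, 0.2894, 0.2361, 0.2488], E[r] = 3.3194, γ^t·E[r] = 2.124444, running G = 8.085556
t=3: π = [0.2250, 0.2915, 0.2346, 0.2489], E[r] = 3.3245, γ^t·E[r] = 1.702123, running G = 9.787679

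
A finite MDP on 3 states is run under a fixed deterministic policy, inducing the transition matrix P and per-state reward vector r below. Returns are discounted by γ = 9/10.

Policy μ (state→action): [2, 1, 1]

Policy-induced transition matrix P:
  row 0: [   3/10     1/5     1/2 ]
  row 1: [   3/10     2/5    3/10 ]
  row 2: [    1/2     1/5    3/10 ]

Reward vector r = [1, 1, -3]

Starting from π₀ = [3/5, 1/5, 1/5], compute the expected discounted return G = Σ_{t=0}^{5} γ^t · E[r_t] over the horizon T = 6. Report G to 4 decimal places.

t=0: π = [0.6000, 0.2000, 0.2000], E[r] = 0.2000, γ^t·E[r] = 0.200000, running G = 0.200000
t=1: π = [0.3400, 0.2400, 0.4200], E[r] = -0.6800, γ^t·E[r] = -0.612000, running G = -0.412000
t=2: π = [0.3840, 0.2480, 0.3680], E[r] = -0.4720, γ^t·E[r] = -0.382320, running G = -0.794320
t=3: π = [0.3736, 0.2496, 0.3768], E[r] = -0.5072, γ^t·E[r] = -0.369749, running G = -1.164069
t=4: π = [0.3754, 0.2499, 0.3747], E[r] = -0.4989, γ^t·E[r] = -0.327315, running G = -1.491384
t=5: π = [0.3749, 0.2500, 0.3751], E[r] = -0.5003, γ^t·E[r] = -0.295415, running G = -1.786799

G = -1.7868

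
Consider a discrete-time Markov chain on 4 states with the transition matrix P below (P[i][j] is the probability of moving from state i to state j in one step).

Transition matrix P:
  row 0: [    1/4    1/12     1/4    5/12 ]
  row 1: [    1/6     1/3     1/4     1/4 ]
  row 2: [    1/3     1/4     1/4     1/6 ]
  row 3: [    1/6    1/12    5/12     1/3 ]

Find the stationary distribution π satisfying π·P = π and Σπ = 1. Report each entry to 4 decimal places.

Balance equations π_j = Σ_i π_i·P[i][j]:
  π_0 = 1/4·π_0 + 1/6·π_1 + 1/3·π_2 + 1/6·π_3
  π_1 = 1/12·π_0 + 1/3·π_1 + 1/4·π_2 + 1/12·π_3
  π_2 = 1/4·π_0 + 1/4·π_1 + 1/4·π_2 + 5/12·π_3
  normalize: π_0 + π_1 + π_2 + π_3 = 1
Solving the linear system gives exactly π = [173/733, 130/733, 437/1466, 423/1466].

π = [0.2360, 0.1774, 0.2981, 0.2885]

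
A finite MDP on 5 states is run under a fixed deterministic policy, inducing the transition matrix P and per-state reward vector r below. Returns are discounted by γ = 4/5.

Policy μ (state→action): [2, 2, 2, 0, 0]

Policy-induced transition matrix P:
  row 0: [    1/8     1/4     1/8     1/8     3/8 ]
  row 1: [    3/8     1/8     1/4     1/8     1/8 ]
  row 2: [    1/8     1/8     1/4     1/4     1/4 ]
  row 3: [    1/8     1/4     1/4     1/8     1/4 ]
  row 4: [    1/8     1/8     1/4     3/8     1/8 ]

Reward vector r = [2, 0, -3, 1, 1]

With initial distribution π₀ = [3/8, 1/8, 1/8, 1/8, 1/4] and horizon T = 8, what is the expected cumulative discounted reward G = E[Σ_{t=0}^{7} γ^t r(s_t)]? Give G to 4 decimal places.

t=0: π = [0.3750, 0.1250, 0.1250, 0.1250, 0.2500], E[r] = 0.7500, γ^t·E[r] = 0.750000, running G = 0.750000
t=1: π = [0.1563, 0.1875, 0.2031, 0.2031, 0.2500], E[r] = 0.1563, γ^t·E[r] = 0.125000, running G = 0.875000
t=2: π = [0.1719, 0.1699, 0.2305, 0.2129, 0.2148], E[r] = 0.0801, γ^t·E[r] = 0.051250, running G = 0.926250
t=3: π = [0.1675, 0.1731, 0.2285, 0.2075, 0.2234], E[r] = 0.0803, γ^t·E[r] = 0.041125, running G = 0.967375
t=4: π = [0.1683, 0.1719, 0.2291, 0.2094, 0.2214], E[r] = 0.0801, γ^t·E[r] = 0.032825, running G = 1.000200
t=5: π = [0.1680, 0.1722, 0.2290, 0.2090, 0.2219], E[r] = 0.0799, γ^t·E[r] = 0.026180, running G = 1.026380
t=6: π = [0.1681, 0.1721, 0.2290, 0.2091, 0.2217], E[r] = 0.0799, γ^t·E[r] = 0.020950, running G = 1.047330
t=7: π = [0.1680, 0.1721, 0.2290, 0.2091, 0.2218], E[r] = 0.0799, γ^t·E[r] = 0.016759, running G = 1.064089

G = 1.0641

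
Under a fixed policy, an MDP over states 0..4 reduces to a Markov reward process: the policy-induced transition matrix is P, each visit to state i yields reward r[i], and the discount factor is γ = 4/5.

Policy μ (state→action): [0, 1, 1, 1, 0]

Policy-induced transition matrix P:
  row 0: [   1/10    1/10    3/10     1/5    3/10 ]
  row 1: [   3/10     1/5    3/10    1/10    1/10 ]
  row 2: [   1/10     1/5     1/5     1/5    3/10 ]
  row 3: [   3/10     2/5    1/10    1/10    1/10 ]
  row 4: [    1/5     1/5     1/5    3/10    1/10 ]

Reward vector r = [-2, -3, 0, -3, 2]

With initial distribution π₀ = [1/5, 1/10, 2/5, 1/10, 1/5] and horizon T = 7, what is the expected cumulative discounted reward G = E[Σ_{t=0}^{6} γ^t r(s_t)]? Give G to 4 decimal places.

G = -4.1059

t=0: π = [0.2000, 0.1000, 0.4000, 0.1000, 0.2000], E[r] = -0.6000, γ^t·E[r] = -0.600000, running G = -0.600000
t=1: π = [0.1600, 0.2000, 0.2200, 0.2000, 0.2200], E[r] = -1.0800, γ^t·E[r] = -0.864000, running G = -1.464000
t=2: π = [0.2020, 0.2240, 0.2160, 0.1820, 0.1760], E[r] = -1.2700, γ^t·E[r] = -0.812800, running G = -2.276800
t=3: π = [0.1988, 0.2162, 0.2244, 0.1770, 0.1836], E[r] = -1.2100, γ^t·E[r] = -0.619520, running G = -2.896320
t=4: π = [0.1970, 0.2155, 0.2238, 0.1790, 0.1846], E[r] = -1.2084, γ^t·E[r] = -0.494961, running G = -3.391281
t=5: π = [0.1974, 0.2161, 0.2233, 0.1790, 0.1842], E[r] = -1.2118, γ^t·E[r] = -0.397076, running G = -3.788357
t=6: π = [0.1974, 0.2161, 0.2234, 0.1789, 0.1841], E[r] = -1.2115, γ^t·E[r] = -0.317586, running G = -4.105943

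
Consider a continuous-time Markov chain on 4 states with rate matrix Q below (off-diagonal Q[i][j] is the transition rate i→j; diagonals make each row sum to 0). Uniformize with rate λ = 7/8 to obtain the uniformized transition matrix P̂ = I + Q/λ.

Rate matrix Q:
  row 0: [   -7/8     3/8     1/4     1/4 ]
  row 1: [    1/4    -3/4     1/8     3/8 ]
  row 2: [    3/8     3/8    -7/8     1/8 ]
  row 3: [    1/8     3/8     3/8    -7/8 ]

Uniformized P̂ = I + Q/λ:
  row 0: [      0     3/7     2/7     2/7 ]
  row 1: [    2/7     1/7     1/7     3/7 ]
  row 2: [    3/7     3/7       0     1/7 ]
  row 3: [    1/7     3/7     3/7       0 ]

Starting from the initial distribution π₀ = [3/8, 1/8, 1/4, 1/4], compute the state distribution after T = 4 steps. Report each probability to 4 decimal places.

t=0: π = [0.3750, 0.1250, 0.2500, 0.2500]
t=1: π = [0.1786, 0.3929, 0.2321, 0.1964]
t=2: π = [0.2398, 0.3163, 0.1913, 0.2526]
t=3: π = [0.2085, 0.3382, 0.2219, 0.2314]
t=4: π = [0.2248, 0.3319, 0.2070, 0.2362]

π = [0.2248, 0.3319, 0.2070, 0.2362]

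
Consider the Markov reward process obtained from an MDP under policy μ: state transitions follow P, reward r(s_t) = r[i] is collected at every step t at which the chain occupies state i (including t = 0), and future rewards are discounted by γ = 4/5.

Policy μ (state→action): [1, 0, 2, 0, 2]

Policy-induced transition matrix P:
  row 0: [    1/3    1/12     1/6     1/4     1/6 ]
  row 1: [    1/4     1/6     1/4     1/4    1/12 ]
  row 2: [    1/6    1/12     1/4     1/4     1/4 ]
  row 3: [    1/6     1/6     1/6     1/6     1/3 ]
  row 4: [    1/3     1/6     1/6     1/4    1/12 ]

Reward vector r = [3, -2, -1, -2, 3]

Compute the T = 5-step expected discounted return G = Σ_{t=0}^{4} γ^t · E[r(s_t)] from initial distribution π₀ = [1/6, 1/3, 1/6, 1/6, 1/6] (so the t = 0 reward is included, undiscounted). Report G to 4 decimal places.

G = 0.7278

t=0: π = [0.1667, 0.3333, 0.1667, 0.1667, 0.1667], E[r] = -0.1667, γ^t·E[r] = -0.166667, running G = -0.166667
t=1: π = [0.2500, 0.1389, 0.2083, 0.2361, 0.1667], E[r] = 0.2917, γ^t·E[r] = 0.233333, running G = 0.066667
t=2: π = [0.2477, 0.1285, 0.1956, 0.2303, 0.1979], E[r] = 0.4236, γ^t·E[r] = 0.271111, running G = 0.337778
t=3: π = [0.2516, 0.1297, 0.1937, 0.2308, 0.1942], E[r] = 0.4226, γ^t·E[r] = 0.216395, running G = 0.554173
t=4: π = [0.2518, 0.1296, 0.1936, 0.2308, 0.1943], E[r] = 0.4239, γ^t·E[r] = 0.173636, running G = 0.727809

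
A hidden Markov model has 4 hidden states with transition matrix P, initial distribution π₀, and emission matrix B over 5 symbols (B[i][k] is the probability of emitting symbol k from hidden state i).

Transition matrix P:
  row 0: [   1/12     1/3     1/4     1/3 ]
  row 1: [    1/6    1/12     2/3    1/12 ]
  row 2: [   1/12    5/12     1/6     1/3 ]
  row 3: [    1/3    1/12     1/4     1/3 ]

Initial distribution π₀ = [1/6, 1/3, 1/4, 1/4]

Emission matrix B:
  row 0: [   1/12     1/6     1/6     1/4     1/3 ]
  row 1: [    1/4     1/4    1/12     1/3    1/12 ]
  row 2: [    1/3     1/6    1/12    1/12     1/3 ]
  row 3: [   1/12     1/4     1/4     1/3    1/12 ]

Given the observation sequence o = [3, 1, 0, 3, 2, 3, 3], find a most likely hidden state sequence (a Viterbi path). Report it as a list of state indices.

t=0: δ = [4.167e-02, 1.111e-01, 2.083e-02, 8.333e-02]  (obs o_0=3)
t=1: δ = [4.630e-03, 3.472e-03, 1.235e-02, 6.944e-03]  ψ = [3, 0, 1, 3]  (obs o_1=1)
t=2: δ = [1.929e-04, 1.286e-03, 7.716e-04, 3.429e-04]  ψ = [3, 2, 1, 2]  (obs o_2=0)
t=3: δ = [5.358e-05, 1.072e-04, 7.144e-05, 8.573e-05]  ψ = [1, 2, 1, 2]  (obs o_3=3)
t=4: δ = [4.763e-06, 2.481e-06, 5.954e-06, 7.144e-06]  ψ = [3, 2, 1, 3]  (obs o_4=2)
t=5: δ = [5.954e-07, 8.269e-07, 1.488e-07, 7.938e-07]  ψ = [3, 2, 3, 3]  (obs o_5=3)
t=6: δ = [6.615e-08, 6.615e-08, 4.594e-08, 8.820e-08]  ψ = [3, 0, 1, 3]  (obs o_6=3)
backtrack: best end state = 3; path = [0, 1, 2, 3, 3, 3, 3]

path = [0, 1, 2, 3, 3, 3, 3]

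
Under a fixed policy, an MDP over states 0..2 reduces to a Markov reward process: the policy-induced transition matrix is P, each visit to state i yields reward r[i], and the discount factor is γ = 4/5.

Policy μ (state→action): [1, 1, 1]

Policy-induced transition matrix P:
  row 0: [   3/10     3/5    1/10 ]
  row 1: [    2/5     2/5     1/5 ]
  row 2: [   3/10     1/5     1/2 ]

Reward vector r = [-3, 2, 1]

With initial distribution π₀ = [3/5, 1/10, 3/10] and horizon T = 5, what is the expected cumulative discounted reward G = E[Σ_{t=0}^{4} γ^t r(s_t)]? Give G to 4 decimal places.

G = -1.0538

t=0: π = [0.6000, 0.1000, 0.3000], E[r] = -1.3000, γ^t·E[r] = -1.300000, running G = -1.300000
t=1: π = [0.3100, 0.4600, 0.2300], E[r] = 0.2200, γ^t·E[r] = 0.176000, running G = -1.124000
t=2: π = [0.3460, 0.4160, 0.2380], E[r] = 0.0320, γ^t·E[r] = 0.020480, running G = -1.103520
t=3: π = [0.3416, 0.4216, 0.2368], E[r] = 0.0552, γ^t·E[r] = 0.028262, running G = -1.075258
t=4: π = [0.3422, 0.4210, 0.2369], E[r] = 0.0523, γ^t·E[r] = 0.021430, running G = -1.053827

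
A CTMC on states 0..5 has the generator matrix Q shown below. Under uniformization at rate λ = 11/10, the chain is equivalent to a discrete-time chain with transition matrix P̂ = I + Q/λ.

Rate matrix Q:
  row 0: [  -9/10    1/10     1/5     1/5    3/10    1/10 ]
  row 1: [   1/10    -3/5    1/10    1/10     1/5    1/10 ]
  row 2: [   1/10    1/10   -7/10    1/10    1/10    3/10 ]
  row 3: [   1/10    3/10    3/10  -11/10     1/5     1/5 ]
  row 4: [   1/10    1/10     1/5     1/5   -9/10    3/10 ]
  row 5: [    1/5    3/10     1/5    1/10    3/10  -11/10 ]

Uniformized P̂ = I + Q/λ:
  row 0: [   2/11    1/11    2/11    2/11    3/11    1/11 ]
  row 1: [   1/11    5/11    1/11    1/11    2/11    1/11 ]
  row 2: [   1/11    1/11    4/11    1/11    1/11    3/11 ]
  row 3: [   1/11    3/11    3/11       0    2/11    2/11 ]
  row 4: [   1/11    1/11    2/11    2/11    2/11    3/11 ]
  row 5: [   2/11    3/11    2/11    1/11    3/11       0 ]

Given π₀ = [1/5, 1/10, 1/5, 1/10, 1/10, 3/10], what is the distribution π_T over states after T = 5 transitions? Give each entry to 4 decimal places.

π = [0.1159, 0.2190, 0.2101, 0.1086, 0.1877, 0.1587]

t=0: π = [0.2000, 0.1000, 0.2000, 0.1000, 0.1000, 0.3000]
t=1: π = [0.1364, 0.2000, 0.2182, 0.1091, 0.2091, 0.1273]
t=2: π = [0.1149, 0.2066, 0.2132, 0.1124, 0.1860, 0.1669]
t=3: π = [0.1165, 0.2168, 0.2120, 0.1080, 0.1881, 0.1585]
t=4: π = [0.1159, 0.2182, 0.2105, 0.1088, 0.1875, 0.1591]
t=5: π = [0.1159, 0.2190, 0.2101, 0.1086, 0.1877, 0.1587]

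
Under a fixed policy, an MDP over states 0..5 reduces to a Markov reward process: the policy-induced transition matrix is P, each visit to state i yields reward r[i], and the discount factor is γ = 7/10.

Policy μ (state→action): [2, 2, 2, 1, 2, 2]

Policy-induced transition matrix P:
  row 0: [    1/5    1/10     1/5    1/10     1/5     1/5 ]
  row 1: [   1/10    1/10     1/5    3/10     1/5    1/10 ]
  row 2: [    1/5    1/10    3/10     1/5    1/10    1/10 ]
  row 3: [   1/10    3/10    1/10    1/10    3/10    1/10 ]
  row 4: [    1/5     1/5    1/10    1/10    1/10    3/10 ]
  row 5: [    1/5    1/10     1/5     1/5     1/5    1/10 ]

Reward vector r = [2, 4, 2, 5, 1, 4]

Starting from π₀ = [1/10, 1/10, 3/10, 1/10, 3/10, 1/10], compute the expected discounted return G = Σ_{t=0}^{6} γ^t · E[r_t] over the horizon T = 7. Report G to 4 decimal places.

t=0: π = [0.1000, 0.1000, 0.3000, 0.1000, 0.3000, 0.1000], E[r] = 2.4000, γ^t·E[r] = 2.400000, running G = 2.400000
t=1: π = [0.1800, 0.1500, 0.1900, 0.1600, 0.1500, 0.1700], E[r] = 2.9700, γ^t·E[r] = 2.079000, running G = 4.479000
t=2: π = [0.1690, 0.1470, 0.1880, 0.1660, 0.1820, 0.1480], E[r] = 2.9060, γ^t·E[r] = 1.423940, running G = 5.902940
t=3: π = [0.1687, 0.1514, 0.1840, 0.1630, 0.1796, 0.1533], E[r] = 2.9188, γ^t·E[r] = 1.001148, running G = 6.904088
t=4: π = [0.1686, 0.1506, 0.1841, 0.1640, 0.1799, 0.1528], E[r] = 2.9188, γ^t·E[r] = 0.700801, running G = 7.604890
t=5: π = [0.1685, 0.1508, 0.1840, 0.1638, 0.1800, 0.1528], E[r] = 2.9187, γ^t·E[r] = 0.490546, running G = 8.095436
t=6: π = [0.1685, 0.1508, 0.1840, 0.1638, 0.1800, 0.1529], E[r] = 2.9188, γ^t·E[r] = 0.343392, running G = 8.438828

G = 8.4388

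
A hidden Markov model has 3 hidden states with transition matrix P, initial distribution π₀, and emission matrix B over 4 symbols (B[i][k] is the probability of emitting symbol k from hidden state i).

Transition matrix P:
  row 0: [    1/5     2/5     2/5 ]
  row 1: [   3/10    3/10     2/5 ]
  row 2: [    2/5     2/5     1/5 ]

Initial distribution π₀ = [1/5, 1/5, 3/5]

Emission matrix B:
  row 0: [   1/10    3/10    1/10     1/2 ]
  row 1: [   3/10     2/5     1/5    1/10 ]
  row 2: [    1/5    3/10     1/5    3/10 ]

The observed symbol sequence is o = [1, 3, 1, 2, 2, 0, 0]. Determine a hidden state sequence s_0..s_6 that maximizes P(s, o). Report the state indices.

t=0: δ = [6.000e-02, 8.000e-02, 1.800e-01]  (obs o_0=1)
t=1: δ = [3.600e-02, 7.200e-03, 1.080e-02]  ψ = [2, 2, 2]  (obs o_1=3)
t=2: δ = [2.160e-03, 5.760e-03, 4.320e-03]  ψ = [0, 0, 0]  (obs o_2=1)
t=3: δ = [1.728e-04, 3.456e-04, 4.608e-04]  ψ = [1, 1, 1]  (obs o_3=2)
t=4: δ = [1.843e-05, 3.686e-05, 2.765e-05]  ψ = [2, 2, 1]  (obs o_4=2)
t=5: δ = [1.106e-06, 3.318e-06, 2.949e-06]  ψ = [1, 1, 1]  (obs o_5=0)
t=6: δ = [1.180e-07, 3.539e-07, 2.654e-07]  ψ = [2, 2, 1]  (obs o_6=0)
backtrack: best end state = 1; path = [2, 0, 1, 2, 1, 2, 1]

path = [2, 0, 1, 2, 1, 2, 1]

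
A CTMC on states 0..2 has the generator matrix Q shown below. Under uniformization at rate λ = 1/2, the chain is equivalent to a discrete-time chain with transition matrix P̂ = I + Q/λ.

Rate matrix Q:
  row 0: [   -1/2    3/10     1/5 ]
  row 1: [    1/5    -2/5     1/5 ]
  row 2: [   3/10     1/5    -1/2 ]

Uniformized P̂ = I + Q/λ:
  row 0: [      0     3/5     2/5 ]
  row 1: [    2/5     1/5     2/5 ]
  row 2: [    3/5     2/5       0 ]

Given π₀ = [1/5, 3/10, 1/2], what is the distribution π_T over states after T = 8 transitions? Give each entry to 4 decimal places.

π = [0.3259, 0.3883, 0.2859]

t=0: π = [0.2000, 0.3000, 0.5000]
t=1: π = [0.4200, 0.3800, 0.2000]
t=2: π = [0.2720, 0.4080, 0.3200]
t=3: π = [0.3552, 0.3728, 0.2720]
t=4: π = [0.3123, 0.3965, 0.2912]
t=5: π = [0.3333, 0.3832, 0.2835]
t=6: π = [0.3234, 0.3900, 0.2866]
t=7: π = [0.3280, 0.3867, 0.2854]
t=8: π = [0.3259, 0.3883, 0.2859]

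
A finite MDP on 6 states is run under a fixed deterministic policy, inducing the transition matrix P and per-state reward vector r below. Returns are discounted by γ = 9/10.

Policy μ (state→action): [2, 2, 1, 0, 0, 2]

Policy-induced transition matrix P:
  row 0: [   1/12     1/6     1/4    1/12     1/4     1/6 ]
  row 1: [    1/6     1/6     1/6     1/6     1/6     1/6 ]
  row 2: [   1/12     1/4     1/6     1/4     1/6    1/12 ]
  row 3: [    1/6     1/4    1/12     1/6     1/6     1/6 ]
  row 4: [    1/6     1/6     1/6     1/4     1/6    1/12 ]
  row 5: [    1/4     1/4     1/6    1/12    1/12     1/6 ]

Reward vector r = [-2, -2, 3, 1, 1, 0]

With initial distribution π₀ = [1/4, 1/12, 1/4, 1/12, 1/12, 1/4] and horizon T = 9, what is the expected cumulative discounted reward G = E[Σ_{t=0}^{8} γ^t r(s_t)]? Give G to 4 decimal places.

t=0: π = [0.2500, 0.0833, 0.2500, 0.0833, 0.0833, 0.2500], E[r] = 0.2500, γ^t·E[r] = 0.250000, running G = 0.250000
t=1: π = [0.1458, 0.2153, 0.1806, 0.1528, 0.1667, 0.1389], E[r] = 0.1389, γ^t·E[r] = 0.125000, running G = 0.375000
t=2: π = [0.1510, 0.2060, 0.1661, 0.1719, 0.1672, 0.1377], E[r] = 0.1233, γ^t·E[r] = 0.099844, running G = 0.474844
t=3: π = [0.1517, 0.2063, 0.1649, 0.1704, 0.1678, 0.1389], E[r] = 0.1169, γ^t·E[r] = 0.085219, running G = 0.560063
t=4: π = [0.1519, 0.2062, 0.1651, 0.1702, 0.1677, 0.1389], E[r] = 0.1172, γ^t·E[r] = 0.076876, running G = 0.636939
t=5: π = [0.1518, 0.2062, 0.1651, 0.1702, 0.1677, 0.1389], E[r] = 0.1173, γ^t·E[r] = 0.069264, running G = 0.706203
t=6: π = [0.1518, 0.2062, 0.1651, 0.1702, 0.1677, 0.1389], E[r] = 0.1173, γ^t·E[r] = 0.062338, running G = 0.768541
t=7: π = [0.1518, 0.2062, 0.1651, 0.1702, 0.1677, 0.1389], E[r] = 0.1173, γ^t·E[r] = 0.056104, running G = 0.824645
t=8: π = [0.1518, 0.2062, 0.1651, 0.1702, 0.1677, 0.1389], E[r] = 0.1173, γ^t·E[r] = 0.050493, running G = 0.875138

G = 0.8751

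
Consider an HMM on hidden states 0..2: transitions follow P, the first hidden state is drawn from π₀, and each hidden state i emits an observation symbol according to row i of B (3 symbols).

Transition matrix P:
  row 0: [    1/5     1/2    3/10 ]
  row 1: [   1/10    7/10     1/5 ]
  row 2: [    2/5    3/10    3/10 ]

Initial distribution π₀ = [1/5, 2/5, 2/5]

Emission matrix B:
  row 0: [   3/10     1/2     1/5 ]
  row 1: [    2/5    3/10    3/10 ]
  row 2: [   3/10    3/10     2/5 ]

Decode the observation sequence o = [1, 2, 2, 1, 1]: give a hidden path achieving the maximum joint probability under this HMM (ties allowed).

t=0: δ = [1.000e-01, 1.200e-01, 1.200e-01]  (obs o_0=1)
t=1: δ = [9.600e-03, 2.520e-02, 1.440e-02]  ψ = [2, 1, 2]  (obs o_1=2)
t=2: δ = [1.152e-03, 5.292e-03, 2.016e-03]  ψ = [2, 1, 1]  (obs o_2=2)
t=3: δ = [4.032e-04, 1.111e-03, 3.175e-04]  ψ = [2, 1, 1]  (obs o_3=1)
t=4: δ = [6.350e-05, 2.334e-04, 6.668e-05]  ψ = [2, 1, 1]  (obs o_4=1)
backtrack: best end state = 1; path = [1, 1, 1, 1, 1]

path = [1, 1, 1, 1, 1]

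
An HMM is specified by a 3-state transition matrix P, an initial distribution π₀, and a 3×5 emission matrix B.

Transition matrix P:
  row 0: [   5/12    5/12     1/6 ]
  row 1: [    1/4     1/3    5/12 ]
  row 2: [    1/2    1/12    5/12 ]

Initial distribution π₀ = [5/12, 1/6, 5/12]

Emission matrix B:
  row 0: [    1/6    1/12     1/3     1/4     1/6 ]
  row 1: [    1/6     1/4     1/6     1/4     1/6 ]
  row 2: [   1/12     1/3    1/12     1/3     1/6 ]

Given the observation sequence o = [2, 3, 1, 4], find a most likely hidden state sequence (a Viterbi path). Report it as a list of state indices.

t=0: δ = [1.389e-01, 2.778e-02, 3.472e-02]  (obs o_0=2)
t=1: δ = [1.447e-02, 1.447e-02, 7.716e-03]  ψ = [0, 0, 0]  (obs o_1=3)
t=2: δ = [5.023e-04, 1.507e-03, 2.009e-03]  ψ = [0, 0, 1]  (obs o_2=1)
t=3: δ = [1.674e-04, 8.372e-05, 1.395e-04]  ψ = [2, 1, 2]  (obs o_3=4)
backtrack: best end state = 0; path = [0, 1, 2, 0]

path = [0, 1, 2, 0]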